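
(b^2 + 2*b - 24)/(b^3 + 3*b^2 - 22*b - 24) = 1/(b + 1)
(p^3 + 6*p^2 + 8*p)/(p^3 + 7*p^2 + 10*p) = (p + 4)/(p + 5)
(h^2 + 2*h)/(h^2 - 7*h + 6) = h*(h + 2)/(h^2 - 7*h + 6)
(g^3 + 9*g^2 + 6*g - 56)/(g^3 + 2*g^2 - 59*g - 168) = (g^2 + 2*g - 8)/(g^2 - 5*g - 24)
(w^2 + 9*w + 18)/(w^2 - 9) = (w + 6)/(w - 3)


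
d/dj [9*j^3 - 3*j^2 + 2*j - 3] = 27*j^2 - 6*j + 2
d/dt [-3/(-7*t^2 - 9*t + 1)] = 3*(-14*t - 9)/(7*t^2 + 9*t - 1)^2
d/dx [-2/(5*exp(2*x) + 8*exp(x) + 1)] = (20*exp(x) + 16)*exp(x)/(5*exp(2*x) + 8*exp(x) + 1)^2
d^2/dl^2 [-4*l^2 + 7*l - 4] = -8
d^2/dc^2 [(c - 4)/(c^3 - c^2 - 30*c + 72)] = 6*(c^2 + 3*c + 9)/(c^6 + 9*c^5 - 27*c^4 - 297*c^3 + 486*c^2 + 2916*c - 5832)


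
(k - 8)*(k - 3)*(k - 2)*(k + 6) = k^4 - 7*k^3 - 32*k^2 + 228*k - 288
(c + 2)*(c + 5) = c^2 + 7*c + 10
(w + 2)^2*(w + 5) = w^3 + 9*w^2 + 24*w + 20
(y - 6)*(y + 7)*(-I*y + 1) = -I*y^3 + y^2 - I*y^2 + y + 42*I*y - 42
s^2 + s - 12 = (s - 3)*(s + 4)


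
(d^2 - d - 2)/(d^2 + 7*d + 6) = (d - 2)/(d + 6)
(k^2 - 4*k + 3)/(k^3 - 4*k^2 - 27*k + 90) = (k - 1)/(k^2 - k - 30)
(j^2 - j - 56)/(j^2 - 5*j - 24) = (j + 7)/(j + 3)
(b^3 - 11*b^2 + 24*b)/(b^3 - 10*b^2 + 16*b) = (b - 3)/(b - 2)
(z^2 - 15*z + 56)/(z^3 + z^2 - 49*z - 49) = (z - 8)/(z^2 + 8*z + 7)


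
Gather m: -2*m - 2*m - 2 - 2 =-4*m - 4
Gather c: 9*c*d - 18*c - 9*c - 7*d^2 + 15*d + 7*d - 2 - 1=c*(9*d - 27) - 7*d^2 + 22*d - 3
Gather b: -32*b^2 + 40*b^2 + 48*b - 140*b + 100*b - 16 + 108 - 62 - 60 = 8*b^2 + 8*b - 30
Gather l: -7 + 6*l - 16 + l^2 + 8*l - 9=l^2 + 14*l - 32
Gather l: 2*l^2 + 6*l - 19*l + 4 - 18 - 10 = 2*l^2 - 13*l - 24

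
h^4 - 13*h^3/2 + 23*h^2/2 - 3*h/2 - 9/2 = (h - 3)^2*(h - 1)*(h + 1/2)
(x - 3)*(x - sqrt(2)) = x^2 - 3*x - sqrt(2)*x + 3*sqrt(2)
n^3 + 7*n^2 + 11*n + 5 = (n + 1)^2*(n + 5)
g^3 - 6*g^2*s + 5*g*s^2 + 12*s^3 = (g - 4*s)*(g - 3*s)*(g + s)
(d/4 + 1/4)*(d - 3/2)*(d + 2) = d^3/4 + 3*d^2/8 - 5*d/8 - 3/4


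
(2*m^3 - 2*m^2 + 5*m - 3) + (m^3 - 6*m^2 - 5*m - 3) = 3*m^3 - 8*m^2 - 6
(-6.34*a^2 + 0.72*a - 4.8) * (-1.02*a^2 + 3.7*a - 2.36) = 6.4668*a^4 - 24.1924*a^3 + 22.5224*a^2 - 19.4592*a + 11.328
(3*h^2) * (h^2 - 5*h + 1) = 3*h^4 - 15*h^3 + 3*h^2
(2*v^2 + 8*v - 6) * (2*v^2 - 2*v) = 4*v^4 + 12*v^3 - 28*v^2 + 12*v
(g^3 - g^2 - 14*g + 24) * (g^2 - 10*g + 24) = g^5 - 11*g^4 + 20*g^3 + 140*g^2 - 576*g + 576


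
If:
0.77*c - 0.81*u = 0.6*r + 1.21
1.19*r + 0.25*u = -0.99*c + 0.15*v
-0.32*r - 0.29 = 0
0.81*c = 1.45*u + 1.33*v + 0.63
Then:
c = 1.04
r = -0.91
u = 0.17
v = -0.02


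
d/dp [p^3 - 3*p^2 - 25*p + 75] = 3*p^2 - 6*p - 25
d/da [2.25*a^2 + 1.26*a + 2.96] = 4.5*a + 1.26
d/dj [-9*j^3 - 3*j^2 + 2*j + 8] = -27*j^2 - 6*j + 2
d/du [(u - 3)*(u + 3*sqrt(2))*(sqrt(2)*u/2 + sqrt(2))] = 3*sqrt(2)*u^2/2 - sqrt(2)*u + 6*u - 3*sqrt(2) - 3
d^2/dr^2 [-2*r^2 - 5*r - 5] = -4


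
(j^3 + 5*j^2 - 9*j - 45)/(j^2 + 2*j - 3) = (j^2 + 2*j - 15)/(j - 1)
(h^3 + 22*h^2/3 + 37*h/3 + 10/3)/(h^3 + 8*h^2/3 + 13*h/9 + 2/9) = 3*(h + 5)/(3*h + 1)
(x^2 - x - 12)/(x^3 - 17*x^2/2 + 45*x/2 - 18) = 2*(x + 3)/(2*x^2 - 9*x + 9)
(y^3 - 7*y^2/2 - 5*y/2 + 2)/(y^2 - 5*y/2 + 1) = (y^2 - 3*y - 4)/(y - 2)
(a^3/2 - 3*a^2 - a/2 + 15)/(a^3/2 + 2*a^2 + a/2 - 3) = (a^2 - 8*a + 15)/(a^2 + 2*a - 3)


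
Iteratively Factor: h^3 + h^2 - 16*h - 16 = (h + 1)*(h^2 - 16) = (h - 4)*(h + 1)*(h + 4)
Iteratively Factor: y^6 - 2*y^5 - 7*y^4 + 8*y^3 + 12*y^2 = (y)*(y^5 - 2*y^4 - 7*y^3 + 8*y^2 + 12*y) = y*(y - 2)*(y^4 - 7*y^2 - 6*y) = y*(y - 2)*(y + 2)*(y^3 - 2*y^2 - 3*y) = y*(y - 3)*(y - 2)*(y + 2)*(y^2 + y) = y*(y - 3)*(y - 2)*(y + 1)*(y + 2)*(y)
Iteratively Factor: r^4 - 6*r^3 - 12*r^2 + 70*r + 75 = (r - 5)*(r^3 - r^2 - 17*r - 15) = (r - 5)*(r + 1)*(r^2 - 2*r - 15) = (r - 5)*(r + 1)*(r + 3)*(r - 5)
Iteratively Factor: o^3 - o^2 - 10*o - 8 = (o - 4)*(o^2 + 3*o + 2) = (o - 4)*(o + 1)*(o + 2)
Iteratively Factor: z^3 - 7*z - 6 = (z - 3)*(z^2 + 3*z + 2) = (z - 3)*(z + 2)*(z + 1)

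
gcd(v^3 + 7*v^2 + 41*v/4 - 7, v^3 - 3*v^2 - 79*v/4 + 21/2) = v^2 + 3*v - 7/4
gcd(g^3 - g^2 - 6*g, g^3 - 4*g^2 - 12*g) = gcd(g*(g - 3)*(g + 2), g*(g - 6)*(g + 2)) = g^2 + 2*g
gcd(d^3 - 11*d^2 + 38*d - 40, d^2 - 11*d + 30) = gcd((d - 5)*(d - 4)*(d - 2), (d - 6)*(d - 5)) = d - 5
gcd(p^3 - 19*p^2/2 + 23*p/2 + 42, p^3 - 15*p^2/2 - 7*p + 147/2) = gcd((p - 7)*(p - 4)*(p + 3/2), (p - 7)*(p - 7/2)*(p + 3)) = p - 7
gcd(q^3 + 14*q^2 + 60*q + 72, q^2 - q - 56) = 1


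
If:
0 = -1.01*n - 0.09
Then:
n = -0.09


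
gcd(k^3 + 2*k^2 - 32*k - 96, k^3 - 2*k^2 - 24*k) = k^2 - 2*k - 24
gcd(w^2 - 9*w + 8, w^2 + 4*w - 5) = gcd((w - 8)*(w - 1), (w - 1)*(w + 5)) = w - 1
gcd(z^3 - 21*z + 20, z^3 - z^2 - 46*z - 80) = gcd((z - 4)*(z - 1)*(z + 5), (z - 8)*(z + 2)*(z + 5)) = z + 5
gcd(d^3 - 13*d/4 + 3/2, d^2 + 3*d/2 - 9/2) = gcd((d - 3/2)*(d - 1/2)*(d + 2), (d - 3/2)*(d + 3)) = d - 3/2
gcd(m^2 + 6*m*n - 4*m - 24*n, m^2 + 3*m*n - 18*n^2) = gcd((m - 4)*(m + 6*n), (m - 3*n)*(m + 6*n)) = m + 6*n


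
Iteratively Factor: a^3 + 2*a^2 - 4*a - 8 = (a - 2)*(a^2 + 4*a + 4) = (a - 2)*(a + 2)*(a + 2)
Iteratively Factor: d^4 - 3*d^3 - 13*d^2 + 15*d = (d - 1)*(d^3 - 2*d^2 - 15*d) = (d - 5)*(d - 1)*(d^2 + 3*d) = d*(d - 5)*(d - 1)*(d + 3)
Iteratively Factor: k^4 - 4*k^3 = (k)*(k^3 - 4*k^2) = k^2*(k^2 - 4*k) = k^2*(k - 4)*(k)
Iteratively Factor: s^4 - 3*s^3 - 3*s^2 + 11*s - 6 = (s - 3)*(s^3 - 3*s + 2) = (s - 3)*(s - 1)*(s^2 + s - 2) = (s - 3)*(s - 1)*(s + 2)*(s - 1)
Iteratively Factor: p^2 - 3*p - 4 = (p + 1)*(p - 4)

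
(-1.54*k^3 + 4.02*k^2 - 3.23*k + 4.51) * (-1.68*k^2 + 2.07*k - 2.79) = 2.5872*k^5 - 9.9414*k^4 + 18.0444*k^3 - 25.4787*k^2 + 18.3474*k - 12.5829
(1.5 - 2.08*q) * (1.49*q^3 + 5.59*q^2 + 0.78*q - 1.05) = -3.0992*q^4 - 9.3922*q^3 + 6.7626*q^2 + 3.354*q - 1.575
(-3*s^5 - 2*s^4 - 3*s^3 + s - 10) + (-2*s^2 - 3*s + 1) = -3*s^5 - 2*s^4 - 3*s^3 - 2*s^2 - 2*s - 9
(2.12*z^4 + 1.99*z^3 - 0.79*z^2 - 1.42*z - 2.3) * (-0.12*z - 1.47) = -0.2544*z^5 - 3.3552*z^4 - 2.8305*z^3 + 1.3317*z^2 + 2.3634*z + 3.381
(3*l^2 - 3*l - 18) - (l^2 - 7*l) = 2*l^2 + 4*l - 18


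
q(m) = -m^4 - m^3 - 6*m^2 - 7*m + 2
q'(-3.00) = 110.00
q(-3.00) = -85.00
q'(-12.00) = 6617.00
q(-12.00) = -19786.00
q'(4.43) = -466.79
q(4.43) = -618.83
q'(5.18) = -705.62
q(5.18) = -1054.22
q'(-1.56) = 19.60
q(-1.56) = -3.81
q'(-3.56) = 178.17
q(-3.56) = -164.62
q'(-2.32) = 54.64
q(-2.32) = -30.54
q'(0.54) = -14.98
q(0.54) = -3.77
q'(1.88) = -66.74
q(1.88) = -51.50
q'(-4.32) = 311.34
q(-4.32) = -347.40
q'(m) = -4*m^3 - 3*m^2 - 12*m - 7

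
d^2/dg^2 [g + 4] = 0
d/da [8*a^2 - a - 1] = 16*a - 1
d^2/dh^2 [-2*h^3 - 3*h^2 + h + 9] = -12*h - 6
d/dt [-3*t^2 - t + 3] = -6*t - 1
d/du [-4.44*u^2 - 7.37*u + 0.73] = -8.88*u - 7.37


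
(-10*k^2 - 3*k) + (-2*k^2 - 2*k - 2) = -12*k^2 - 5*k - 2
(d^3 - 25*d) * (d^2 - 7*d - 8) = d^5 - 7*d^4 - 33*d^3 + 175*d^2 + 200*d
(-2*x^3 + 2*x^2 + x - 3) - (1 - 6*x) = -2*x^3 + 2*x^2 + 7*x - 4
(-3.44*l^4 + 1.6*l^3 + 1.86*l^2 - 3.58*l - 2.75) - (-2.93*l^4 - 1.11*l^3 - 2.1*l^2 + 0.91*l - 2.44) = -0.51*l^4 + 2.71*l^3 + 3.96*l^2 - 4.49*l - 0.31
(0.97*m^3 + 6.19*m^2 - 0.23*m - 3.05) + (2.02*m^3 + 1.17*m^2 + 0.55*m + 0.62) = 2.99*m^3 + 7.36*m^2 + 0.32*m - 2.43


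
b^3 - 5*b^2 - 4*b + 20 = (b - 5)*(b - 2)*(b + 2)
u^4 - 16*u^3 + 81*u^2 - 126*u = u*(u - 7)*(u - 6)*(u - 3)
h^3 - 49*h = h*(h - 7)*(h + 7)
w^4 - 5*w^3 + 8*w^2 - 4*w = w*(w - 2)^2*(w - 1)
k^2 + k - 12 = (k - 3)*(k + 4)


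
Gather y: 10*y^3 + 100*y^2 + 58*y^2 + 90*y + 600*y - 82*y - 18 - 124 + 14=10*y^3 + 158*y^2 + 608*y - 128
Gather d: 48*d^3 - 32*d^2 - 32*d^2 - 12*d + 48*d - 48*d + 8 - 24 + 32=48*d^3 - 64*d^2 - 12*d + 16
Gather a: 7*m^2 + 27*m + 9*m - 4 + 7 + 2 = 7*m^2 + 36*m + 5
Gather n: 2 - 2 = 0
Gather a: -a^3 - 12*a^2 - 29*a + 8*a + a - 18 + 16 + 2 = -a^3 - 12*a^2 - 20*a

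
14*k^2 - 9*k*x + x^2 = (-7*k + x)*(-2*k + x)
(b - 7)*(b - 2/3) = b^2 - 23*b/3 + 14/3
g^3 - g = g*(g - 1)*(g + 1)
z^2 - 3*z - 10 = (z - 5)*(z + 2)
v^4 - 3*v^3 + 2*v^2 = v^2*(v - 2)*(v - 1)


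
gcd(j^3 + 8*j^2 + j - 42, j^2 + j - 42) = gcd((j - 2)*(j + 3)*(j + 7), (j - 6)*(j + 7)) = j + 7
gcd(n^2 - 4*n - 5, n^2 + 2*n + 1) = n + 1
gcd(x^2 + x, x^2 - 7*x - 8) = x + 1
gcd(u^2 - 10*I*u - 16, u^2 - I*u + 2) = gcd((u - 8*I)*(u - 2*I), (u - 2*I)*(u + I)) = u - 2*I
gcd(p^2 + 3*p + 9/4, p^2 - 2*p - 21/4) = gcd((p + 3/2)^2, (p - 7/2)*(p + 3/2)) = p + 3/2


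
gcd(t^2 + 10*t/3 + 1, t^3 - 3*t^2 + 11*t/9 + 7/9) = t + 1/3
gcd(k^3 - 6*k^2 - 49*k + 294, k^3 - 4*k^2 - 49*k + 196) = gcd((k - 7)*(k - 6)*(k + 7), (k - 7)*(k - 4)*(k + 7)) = k^2 - 49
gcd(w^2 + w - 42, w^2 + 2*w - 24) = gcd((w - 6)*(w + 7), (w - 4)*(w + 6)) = 1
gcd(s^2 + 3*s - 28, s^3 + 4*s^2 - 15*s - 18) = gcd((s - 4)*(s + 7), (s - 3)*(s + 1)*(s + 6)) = 1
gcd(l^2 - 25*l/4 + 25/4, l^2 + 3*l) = 1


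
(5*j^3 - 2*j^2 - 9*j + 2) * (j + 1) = 5*j^4 + 3*j^3 - 11*j^2 - 7*j + 2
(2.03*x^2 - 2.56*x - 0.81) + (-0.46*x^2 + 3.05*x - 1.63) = 1.57*x^2 + 0.49*x - 2.44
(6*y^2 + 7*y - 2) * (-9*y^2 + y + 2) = -54*y^4 - 57*y^3 + 37*y^2 + 12*y - 4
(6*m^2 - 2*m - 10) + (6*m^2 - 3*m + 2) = 12*m^2 - 5*m - 8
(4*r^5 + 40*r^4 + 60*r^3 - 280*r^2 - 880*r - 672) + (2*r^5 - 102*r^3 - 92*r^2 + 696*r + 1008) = 6*r^5 + 40*r^4 - 42*r^3 - 372*r^2 - 184*r + 336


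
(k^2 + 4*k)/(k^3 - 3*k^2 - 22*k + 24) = k/(k^2 - 7*k + 6)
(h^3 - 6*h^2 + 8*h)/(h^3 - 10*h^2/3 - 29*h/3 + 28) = 3*h*(h - 2)/(3*h^2 + 2*h - 21)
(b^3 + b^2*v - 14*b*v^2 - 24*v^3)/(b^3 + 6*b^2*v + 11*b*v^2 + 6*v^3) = (b - 4*v)/(b + v)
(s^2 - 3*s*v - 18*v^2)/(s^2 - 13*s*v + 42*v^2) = (s + 3*v)/(s - 7*v)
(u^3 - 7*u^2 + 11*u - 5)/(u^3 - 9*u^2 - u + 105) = (u^2 - 2*u + 1)/(u^2 - 4*u - 21)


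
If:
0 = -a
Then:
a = 0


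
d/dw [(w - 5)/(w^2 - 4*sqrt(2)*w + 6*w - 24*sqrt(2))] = (w^2 - 4*sqrt(2)*w + 6*w - 2*(w - 5)*(w - 2*sqrt(2) + 3) - 24*sqrt(2))/(w^2 - 4*sqrt(2)*w + 6*w - 24*sqrt(2))^2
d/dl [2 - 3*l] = -3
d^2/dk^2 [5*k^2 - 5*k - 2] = 10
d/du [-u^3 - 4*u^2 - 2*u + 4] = -3*u^2 - 8*u - 2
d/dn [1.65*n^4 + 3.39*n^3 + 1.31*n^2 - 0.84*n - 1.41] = 6.6*n^3 + 10.17*n^2 + 2.62*n - 0.84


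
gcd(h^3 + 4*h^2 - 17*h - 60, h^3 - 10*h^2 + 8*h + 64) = h - 4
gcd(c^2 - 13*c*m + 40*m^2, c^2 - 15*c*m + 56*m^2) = c - 8*m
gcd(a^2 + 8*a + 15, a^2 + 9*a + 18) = a + 3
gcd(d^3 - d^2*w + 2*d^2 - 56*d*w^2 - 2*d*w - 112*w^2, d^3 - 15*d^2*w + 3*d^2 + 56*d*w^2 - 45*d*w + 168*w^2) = -d + 8*w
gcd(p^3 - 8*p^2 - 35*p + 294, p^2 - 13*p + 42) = p - 7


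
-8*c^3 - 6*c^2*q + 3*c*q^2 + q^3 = (-2*c + q)*(c + q)*(4*c + q)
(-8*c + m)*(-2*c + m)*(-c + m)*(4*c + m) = -64*c^4 + 88*c^3*m - 18*c^2*m^2 - 7*c*m^3 + m^4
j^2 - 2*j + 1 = (j - 1)^2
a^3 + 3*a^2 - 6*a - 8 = (a - 2)*(a + 1)*(a + 4)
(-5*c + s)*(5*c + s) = -25*c^2 + s^2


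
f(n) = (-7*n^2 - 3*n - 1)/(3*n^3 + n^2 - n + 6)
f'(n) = (-14*n - 3)/(3*n^3 + n^2 - n + 6) + (-9*n^2 - 2*n + 1)*(-7*n^2 - 3*n - 1)/(3*n^3 + n^2 - n + 6)^2 = (21*n^4 + 18*n^3 + 19*n^2 - 82*n - 19)/(9*n^6 + 6*n^5 - 5*n^4 + 34*n^3 + 13*n^2 - 12*n + 36)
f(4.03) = -0.59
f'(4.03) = 0.15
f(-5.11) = 0.46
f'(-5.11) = 0.10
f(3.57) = -0.67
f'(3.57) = 0.18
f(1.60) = -1.23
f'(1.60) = 0.30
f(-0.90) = -0.72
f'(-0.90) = 2.32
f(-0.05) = -0.14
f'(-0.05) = -0.41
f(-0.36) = -0.13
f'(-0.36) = 0.31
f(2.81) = -0.83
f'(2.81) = 0.27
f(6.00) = -0.40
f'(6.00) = 0.07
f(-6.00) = 0.39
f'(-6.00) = 0.07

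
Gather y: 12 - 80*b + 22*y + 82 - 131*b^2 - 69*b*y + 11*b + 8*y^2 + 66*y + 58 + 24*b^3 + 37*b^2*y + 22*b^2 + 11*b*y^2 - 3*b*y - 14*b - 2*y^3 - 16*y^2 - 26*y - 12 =24*b^3 - 109*b^2 - 83*b - 2*y^3 + y^2*(11*b - 8) + y*(37*b^2 - 72*b + 62) + 140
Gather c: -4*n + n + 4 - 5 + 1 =-3*n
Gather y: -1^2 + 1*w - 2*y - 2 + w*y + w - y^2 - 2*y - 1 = 2*w - y^2 + y*(w - 4) - 4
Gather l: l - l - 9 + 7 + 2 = 0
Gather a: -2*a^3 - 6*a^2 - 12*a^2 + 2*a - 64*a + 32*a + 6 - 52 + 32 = -2*a^3 - 18*a^2 - 30*a - 14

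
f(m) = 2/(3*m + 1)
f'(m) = -6/(3*m + 1)^2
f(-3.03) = -0.25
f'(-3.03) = -0.09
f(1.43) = 0.38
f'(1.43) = -0.21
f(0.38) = 0.93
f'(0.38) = -1.31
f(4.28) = 0.14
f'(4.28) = -0.03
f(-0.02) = 2.13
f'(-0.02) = -6.79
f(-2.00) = -0.40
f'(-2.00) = -0.24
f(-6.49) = -0.11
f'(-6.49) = -0.02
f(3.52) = 0.17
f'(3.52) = -0.04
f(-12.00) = -0.06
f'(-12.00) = 0.00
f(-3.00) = -0.25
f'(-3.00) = -0.09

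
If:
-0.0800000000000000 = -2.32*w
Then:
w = 0.03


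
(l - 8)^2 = l^2 - 16*l + 64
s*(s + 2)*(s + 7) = s^3 + 9*s^2 + 14*s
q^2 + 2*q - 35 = (q - 5)*(q + 7)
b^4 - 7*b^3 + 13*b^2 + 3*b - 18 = (b - 3)^2*(b - 2)*(b + 1)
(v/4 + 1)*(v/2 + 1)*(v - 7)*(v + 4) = v^4/8 + 3*v^3/8 - 19*v^2/4 - 24*v - 28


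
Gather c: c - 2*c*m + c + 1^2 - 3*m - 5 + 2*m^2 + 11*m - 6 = c*(2 - 2*m) + 2*m^2 + 8*m - 10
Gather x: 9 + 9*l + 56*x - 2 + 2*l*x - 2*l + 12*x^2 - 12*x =7*l + 12*x^2 + x*(2*l + 44) + 7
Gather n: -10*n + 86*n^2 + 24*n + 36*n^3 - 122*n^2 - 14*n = 36*n^3 - 36*n^2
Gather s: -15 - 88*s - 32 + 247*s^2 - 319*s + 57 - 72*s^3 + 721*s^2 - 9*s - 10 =-72*s^3 + 968*s^2 - 416*s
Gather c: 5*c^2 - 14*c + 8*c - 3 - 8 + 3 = 5*c^2 - 6*c - 8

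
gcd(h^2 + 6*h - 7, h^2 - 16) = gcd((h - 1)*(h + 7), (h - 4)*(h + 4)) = 1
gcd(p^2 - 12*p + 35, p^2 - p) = 1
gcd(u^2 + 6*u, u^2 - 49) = 1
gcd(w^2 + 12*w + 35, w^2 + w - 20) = w + 5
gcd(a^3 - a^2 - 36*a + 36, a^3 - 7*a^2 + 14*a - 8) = a - 1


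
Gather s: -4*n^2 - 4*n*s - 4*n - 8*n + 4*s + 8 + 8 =-4*n^2 - 12*n + s*(4 - 4*n) + 16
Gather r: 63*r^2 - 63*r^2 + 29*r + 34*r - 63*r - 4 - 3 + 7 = 0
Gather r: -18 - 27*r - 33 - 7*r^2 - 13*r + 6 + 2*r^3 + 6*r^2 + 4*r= 2*r^3 - r^2 - 36*r - 45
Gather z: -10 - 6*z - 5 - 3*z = -9*z - 15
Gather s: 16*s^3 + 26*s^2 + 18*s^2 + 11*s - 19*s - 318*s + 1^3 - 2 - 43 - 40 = 16*s^3 + 44*s^2 - 326*s - 84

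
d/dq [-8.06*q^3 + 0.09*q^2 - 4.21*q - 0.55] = -24.18*q^2 + 0.18*q - 4.21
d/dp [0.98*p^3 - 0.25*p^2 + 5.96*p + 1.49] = 2.94*p^2 - 0.5*p + 5.96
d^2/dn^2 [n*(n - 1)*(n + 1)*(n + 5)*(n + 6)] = 20*n^3 + 132*n^2 + 174*n - 22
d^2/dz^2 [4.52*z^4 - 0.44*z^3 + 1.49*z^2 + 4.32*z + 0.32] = 54.24*z^2 - 2.64*z + 2.98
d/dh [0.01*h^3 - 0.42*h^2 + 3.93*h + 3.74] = 0.03*h^2 - 0.84*h + 3.93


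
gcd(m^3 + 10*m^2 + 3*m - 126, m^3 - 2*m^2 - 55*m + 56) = m + 7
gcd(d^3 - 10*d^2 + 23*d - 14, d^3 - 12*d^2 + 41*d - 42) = d^2 - 9*d + 14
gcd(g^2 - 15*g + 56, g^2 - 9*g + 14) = g - 7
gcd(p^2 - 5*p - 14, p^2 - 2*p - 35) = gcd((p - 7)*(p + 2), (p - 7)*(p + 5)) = p - 7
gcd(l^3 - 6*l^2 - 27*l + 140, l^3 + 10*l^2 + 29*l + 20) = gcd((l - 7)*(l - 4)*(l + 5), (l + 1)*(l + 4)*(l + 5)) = l + 5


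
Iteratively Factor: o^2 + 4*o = (o)*(o + 4)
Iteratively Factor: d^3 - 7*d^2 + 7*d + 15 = (d - 3)*(d^2 - 4*d - 5) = (d - 3)*(d + 1)*(d - 5)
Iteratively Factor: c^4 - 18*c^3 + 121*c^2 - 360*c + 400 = (c - 5)*(c^3 - 13*c^2 + 56*c - 80) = (c - 5)*(c - 4)*(c^2 - 9*c + 20) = (c - 5)*(c - 4)^2*(c - 5)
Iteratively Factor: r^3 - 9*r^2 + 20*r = (r)*(r^2 - 9*r + 20) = r*(r - 4)*(r - 5)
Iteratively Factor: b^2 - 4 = (b + 2)*(b - 2)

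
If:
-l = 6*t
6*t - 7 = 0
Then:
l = -7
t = 7/6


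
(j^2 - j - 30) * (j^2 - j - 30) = j^4 - 2*j^3 - 59*j^2 + 60*j + 900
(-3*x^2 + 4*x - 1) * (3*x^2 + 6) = -9*x^4 + 12*x^3 - 21*x^2 + 24*x - 6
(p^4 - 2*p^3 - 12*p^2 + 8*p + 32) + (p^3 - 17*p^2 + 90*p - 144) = p^4 - p^3 - 29*p^2 + 98*p - 112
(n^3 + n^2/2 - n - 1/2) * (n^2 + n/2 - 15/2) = n^5 + n^4 - 33*n^3/4 - 19*n^2/4 + 29*n/4 + 15/4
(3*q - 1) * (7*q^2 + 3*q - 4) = 21*q^3 + 2*q^2 - 15*q + 4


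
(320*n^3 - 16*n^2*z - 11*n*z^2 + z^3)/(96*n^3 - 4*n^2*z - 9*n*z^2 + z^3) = (-40*n^2 - 3*n*z + z^2)/(-12*n^2 - n*z + z^2)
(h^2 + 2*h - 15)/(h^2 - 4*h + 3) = (h + 5)/(h - 1)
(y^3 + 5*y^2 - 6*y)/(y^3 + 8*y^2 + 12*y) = (y - 1)/(y + 2)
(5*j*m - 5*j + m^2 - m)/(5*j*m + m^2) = (m - 1)/m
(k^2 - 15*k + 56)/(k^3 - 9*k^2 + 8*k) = (k - 7)/(k*(k - 1))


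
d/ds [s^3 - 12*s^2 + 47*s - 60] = 3*s^2 - 24*s + 47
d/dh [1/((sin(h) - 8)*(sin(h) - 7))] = (15 - 2*sin(h))*cos(h)/((sin(h) - 8)^2*(sin(h) - 7)^2)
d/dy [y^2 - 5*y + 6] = 2*y - 5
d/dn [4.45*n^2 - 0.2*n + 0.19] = 8.9*n - 0.2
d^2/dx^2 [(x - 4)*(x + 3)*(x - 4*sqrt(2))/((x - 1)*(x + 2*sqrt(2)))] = 24*(x^3 - 6*x^2 + 12*sqrt(2)*x^2 - 18*sqrt(2)*x + 54*x - 26 + 38*sqrt(2))/(x^6 - 3*x^5 + 6*sqrt(2)*x^5 - 18*sqrt(2)*x^4 + 27*x^4 - 73*x^3 + 34*sqrt(2)*x^3 - 54*sqrt(2)*x^2 + 72*x^2 - 24*x + 48*sqrt(2)*x - 16*sqrt(2))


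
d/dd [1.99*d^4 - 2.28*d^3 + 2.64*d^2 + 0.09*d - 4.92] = 7.96*d^3 - 6.84*d^2 + 5.28*d + 0.09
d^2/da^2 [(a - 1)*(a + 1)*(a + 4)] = 6*a + 8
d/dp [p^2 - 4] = 2*p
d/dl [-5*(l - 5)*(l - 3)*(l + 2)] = -15*l^2 + 60*l + 5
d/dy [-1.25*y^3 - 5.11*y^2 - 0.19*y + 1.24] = -3.75*y^2 - 10.22*y - 0.19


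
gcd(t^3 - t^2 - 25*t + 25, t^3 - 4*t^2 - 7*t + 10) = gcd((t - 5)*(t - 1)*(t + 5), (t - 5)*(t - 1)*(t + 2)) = t^2 - 6*t + 5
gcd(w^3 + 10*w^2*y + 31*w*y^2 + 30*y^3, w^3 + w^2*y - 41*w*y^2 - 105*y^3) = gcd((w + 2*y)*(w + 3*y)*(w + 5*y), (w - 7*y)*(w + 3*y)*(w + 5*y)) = w^2 + 8*w*y + 15*y^2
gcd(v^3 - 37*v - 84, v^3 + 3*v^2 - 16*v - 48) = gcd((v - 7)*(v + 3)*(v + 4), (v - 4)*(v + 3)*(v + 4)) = v^2 + 7*v + 12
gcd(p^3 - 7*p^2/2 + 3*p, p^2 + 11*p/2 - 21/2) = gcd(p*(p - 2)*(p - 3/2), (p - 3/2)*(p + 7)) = p - 3/2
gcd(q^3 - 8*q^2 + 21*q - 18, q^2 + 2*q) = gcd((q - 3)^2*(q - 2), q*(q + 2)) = 1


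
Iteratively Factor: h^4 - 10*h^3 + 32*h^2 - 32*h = (h - 2)*(h^3 - 8*h^2 + 16*h) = (h - 4)*(h - 2)*(h^2 - 4*h) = (h - 4)^2*(h - 2)*(h)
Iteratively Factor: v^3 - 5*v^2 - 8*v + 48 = (v + 3)*(v^2 - 8*v + 16) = (v - 4)*(v + 3)*(v - 4)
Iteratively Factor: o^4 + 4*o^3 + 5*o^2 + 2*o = (o + 1)*(o^3 + 3*o^2 + 2*o) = (o + 1)^2*(o^2 + 2*o) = o*(o + 1)^2*(o + 2)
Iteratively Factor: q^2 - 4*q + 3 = (q - 3)*(q - 1)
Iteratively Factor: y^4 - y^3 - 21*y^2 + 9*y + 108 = (y - 3)*(y^3 + 2*y^2 - 15*y - 36) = (y - 4)*(y - 3)*(y^2 + 6*y + 9) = (y - 4)*(y - 3)*(y + 3)*(y + 3)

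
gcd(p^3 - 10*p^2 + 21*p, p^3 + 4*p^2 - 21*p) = p^2 - 3*p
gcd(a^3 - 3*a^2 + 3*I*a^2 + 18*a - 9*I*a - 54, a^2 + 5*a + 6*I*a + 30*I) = a + 6*I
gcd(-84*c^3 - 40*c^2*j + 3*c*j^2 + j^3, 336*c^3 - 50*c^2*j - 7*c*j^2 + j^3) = 42*c^2 - c*j - j^2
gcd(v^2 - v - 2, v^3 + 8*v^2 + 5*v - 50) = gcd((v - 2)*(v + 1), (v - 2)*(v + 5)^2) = v - 2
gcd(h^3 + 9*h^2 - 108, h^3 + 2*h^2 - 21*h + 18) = h^2 + 3*h - 18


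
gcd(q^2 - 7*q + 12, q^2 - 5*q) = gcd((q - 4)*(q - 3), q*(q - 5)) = 1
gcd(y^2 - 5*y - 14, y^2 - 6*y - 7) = y - 7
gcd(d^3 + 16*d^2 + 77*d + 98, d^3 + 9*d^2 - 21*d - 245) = d^2 + 14*d + 49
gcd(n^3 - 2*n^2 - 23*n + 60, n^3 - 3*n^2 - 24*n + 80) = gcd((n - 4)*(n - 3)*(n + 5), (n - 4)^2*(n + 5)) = n^2 + n - 20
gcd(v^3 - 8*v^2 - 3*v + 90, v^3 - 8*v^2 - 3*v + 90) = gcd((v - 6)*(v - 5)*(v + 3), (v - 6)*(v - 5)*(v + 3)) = v^3 - 8*v^2 - 3*v + 90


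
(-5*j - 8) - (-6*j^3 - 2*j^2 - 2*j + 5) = 6*j^3 + 2*j^2 - 3*j - 13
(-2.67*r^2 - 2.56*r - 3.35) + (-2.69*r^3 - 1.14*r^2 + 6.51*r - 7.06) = -2.69*r^3 - 3.81*r^2 + 3.95*r - 10.41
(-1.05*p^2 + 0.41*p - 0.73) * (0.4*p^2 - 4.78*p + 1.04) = -0.42*p^4 + 5.183*p^3 - 3.3438*p^2 + 3.9158*p - 0.7592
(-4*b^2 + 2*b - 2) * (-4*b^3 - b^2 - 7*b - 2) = 16*b^5 - 4*b^4 + 34*b^3 - 4*b^2 + 10*b + 4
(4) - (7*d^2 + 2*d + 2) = -7*d^2 - 2*d + 2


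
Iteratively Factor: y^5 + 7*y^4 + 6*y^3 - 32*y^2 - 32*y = (y)*(y^4 + 7*y^3 + 6*y^2 - 32*y - 32) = y*(y - 2)*(y^3 + 9*y^2 + 24*y + 16) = y*(y - 2)*(y + 4)*(y^2 + 5*y + 4) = y*(y - 2)*(y + 4)^2*(y + 1)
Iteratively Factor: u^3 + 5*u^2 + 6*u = (u + 3)*(u^2 + 2*u) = (u + 2)*(u + 3)*(u)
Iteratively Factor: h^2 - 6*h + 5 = (h - 1)*(h - 5)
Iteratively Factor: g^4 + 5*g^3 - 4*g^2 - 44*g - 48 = (g + 2)*(g^3 + 3*g^2 - 10*g - 24) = (g + 2)*(g + 4)*(g^2 - g - 6) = (g - 3)*(g + 2)*(g + 4)*(g + 2)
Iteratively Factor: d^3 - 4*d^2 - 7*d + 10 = (d - 1)*(d^2 - 3*d - 10) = (d - 1)*(d + 2)*(d - 5)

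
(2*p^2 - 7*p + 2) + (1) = 2*p^2 - 7*p + 3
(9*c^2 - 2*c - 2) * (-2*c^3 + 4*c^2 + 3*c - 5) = -18*c^5 + 40*c^4 + 23*c^3 - 59*c^2 + 4*c + 10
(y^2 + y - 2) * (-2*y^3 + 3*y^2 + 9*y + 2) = -2*y^5 + y^4 + 16*y^3 + 5*y^2 - 16*y - 4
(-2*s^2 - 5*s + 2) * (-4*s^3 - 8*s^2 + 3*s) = 8*s^5 + 36*s^4 + 26*s^3 - 31*s^2 + 6*s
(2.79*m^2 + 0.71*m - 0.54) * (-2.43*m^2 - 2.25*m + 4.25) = -6.7797*m^4 - 8.0028*m^3 + 11.5722*m^2 + 4.2325*m - 2.295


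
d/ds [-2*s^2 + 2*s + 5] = 2 - 4*s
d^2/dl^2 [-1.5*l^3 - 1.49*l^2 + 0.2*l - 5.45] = -9.0*l - 2.98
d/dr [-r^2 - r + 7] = -2*r - 1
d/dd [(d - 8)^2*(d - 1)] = (d - 8)*(3*d - 10)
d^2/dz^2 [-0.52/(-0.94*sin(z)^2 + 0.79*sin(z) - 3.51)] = (-1.837888*sin(z)^4 + 1.158456*sin(z)^3 + 9.295052*sin(z)^2 - 3.75882*sin(z) - 2.782312)/(0.94*sin(z)^2 - 0.79*sin(z) + 3.51)^3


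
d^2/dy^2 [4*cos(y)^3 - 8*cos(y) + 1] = 4*(9*sin(y)^2 - 1)*cos(y)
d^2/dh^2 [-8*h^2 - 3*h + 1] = -16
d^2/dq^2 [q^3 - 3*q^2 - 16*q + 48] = 6*q - 6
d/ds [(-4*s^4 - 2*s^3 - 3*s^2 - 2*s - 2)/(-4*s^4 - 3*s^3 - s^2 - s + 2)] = (4*s^6 - 16*s^5 - 19*s^4 - 72*s^3 - 29*s^2 - 16*s - 6)/(16*s^8 + 24*s^7 + 17*s^6 + 14*s^5 - 9*s^4 - 10*s^3 - 3*s^2 - 4*s + 4)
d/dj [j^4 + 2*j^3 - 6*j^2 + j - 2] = 4*j^3 + 6*j^2 - 12*j + 1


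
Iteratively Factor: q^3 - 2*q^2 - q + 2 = (q - 1)*(q^2 - q - 2) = (q - 2)*(q - 1)*(q + 1)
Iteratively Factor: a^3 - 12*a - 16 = (a + 2)*(a^2 - 2*a - 8) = (a + 2)^2*(a - 4)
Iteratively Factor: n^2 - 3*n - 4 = (n + 1)*(n - 4)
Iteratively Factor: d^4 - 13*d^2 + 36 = (d + 2)*(d^3 - 2*d^2 - 9*d + 18) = (d + 2)*(d + 3)*(d^2 - 5*d + 6) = (d - 3)*(d + 2)*(d + 3)*(d - 2)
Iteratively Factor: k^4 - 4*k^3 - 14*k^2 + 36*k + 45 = (k + 1)*(k^3 - 5*k^2 - 9*k + 45) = (k - 3)*(k + 1)*(k^2 - 2*k - 15) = (k - 3)*(k + 1)*(k + 3)*(k - 5)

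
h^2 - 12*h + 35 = (h - 7)*(h - 5)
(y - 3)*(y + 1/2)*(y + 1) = y^3 - 3*y^2/2 - 4*y - 3/2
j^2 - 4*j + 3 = (j - 3)*(j - 1)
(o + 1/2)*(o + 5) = o^2 + 11*o/2 + 5/2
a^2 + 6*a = a*(a + 6)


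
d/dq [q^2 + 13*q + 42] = 2*q + 13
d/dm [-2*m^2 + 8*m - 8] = 8 - 4*m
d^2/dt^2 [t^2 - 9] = 2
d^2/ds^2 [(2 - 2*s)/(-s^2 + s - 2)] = 4*((2 - 3*s)*(s^2 - s + 2) + (s - 1)*(2*s - 1)^2)/(s^2 - s + 2)^3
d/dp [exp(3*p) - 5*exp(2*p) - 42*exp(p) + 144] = (3*exp(2*p) - 10*exp(p) - 42)*exp(p)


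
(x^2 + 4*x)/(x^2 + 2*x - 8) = x/(x - 2)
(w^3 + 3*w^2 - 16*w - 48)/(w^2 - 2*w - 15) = (w^2 - 16)/(w - 5)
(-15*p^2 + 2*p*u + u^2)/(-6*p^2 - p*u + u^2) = (5*p + u)/(2*p + u)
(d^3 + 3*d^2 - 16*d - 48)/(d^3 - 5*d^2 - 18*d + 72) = (d^2 - d - 12)/(d^2 - 9*d + 18)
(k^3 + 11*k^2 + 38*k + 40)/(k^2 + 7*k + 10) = k + 4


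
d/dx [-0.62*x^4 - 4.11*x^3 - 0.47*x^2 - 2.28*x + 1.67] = -2.48*x^3 - 12.33*x^2 - 0.94*x - 2.28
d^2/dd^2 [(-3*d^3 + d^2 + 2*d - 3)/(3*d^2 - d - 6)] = 6*(-12*d^3 - 27*d^2 - 63*d - 11)/(27*d^6 - 27*d^5 - 153*d^4 + 107*d^3 + 306*d^2 - 108*d - 216)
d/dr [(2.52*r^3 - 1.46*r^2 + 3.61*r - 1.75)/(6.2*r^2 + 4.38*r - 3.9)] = (15.624*r^4 + 22.0752*r^3 - 58.2608*r^2 + 33.088*r - 6.414)/(38.44*r^4 + 54.312*r^3 - 29.1756*r^2 - 34.164*r + 15.21)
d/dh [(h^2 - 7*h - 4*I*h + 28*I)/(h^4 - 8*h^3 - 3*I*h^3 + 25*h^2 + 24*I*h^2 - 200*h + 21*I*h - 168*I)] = (-2*h^5 + h^4*(29 + 15*I) + h^3*(-88 - 218*I) + h^2*(-373 + 961*I) + h*(1344 - 1736*I) - 84 + 6776*I)/(h^8 + h^7*(-16 - 6*I) + h^6*(105 + 96*I) + h^5*(-656 - 492*I) + h^4*(3375 + 1728*I) + h^3*(-12016 - 5862*I) + h^2*(47623 - 16800*I) + h*(7056 + 67200*I) - 28224)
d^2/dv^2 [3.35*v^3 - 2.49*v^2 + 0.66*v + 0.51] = 20.1*v - 4.98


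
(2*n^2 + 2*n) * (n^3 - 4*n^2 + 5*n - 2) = 2*n^5 - 6*n^4 + 2*n^3 + 6*n^2 - 4*n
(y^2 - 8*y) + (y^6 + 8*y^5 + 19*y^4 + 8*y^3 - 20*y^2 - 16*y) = y^6 + 8*y^5 + 19*y^4 + 8*y^3 - 19*y^2 - 24*y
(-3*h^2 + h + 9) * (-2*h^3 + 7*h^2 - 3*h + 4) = 6*h^5 - 23*h^4 - 2*h^3 + 48*h^2 - 23*h + 36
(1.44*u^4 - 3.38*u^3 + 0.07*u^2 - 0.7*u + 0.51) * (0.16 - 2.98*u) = -4.2912*u^5 + 10.3028*u^4 - 0.7494*u^3 + 2.0972*u^2 - 1.6318*u + 0.0816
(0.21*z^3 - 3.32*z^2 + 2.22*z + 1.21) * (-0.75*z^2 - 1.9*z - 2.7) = -0.1575*z^5 + 2.091*z^4 + 4.076*z^3 + 3.8385*z^2 - 8.293*z - 3.267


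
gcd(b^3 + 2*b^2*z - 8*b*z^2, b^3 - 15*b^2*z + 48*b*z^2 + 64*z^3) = 1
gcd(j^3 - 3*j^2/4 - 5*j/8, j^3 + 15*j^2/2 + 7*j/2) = j^2 + j/2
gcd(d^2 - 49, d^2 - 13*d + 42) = d - 7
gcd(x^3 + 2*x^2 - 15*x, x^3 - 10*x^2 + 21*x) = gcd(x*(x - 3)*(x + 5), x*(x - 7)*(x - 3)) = x^2 - 3*x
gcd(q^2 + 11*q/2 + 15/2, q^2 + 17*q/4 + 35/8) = q + 5/2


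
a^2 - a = a*(a - 1)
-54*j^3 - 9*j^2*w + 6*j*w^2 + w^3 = (-3*j + w)*(3*j + w)*(6*j + w)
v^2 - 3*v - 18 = (v - 6)*(v + 3)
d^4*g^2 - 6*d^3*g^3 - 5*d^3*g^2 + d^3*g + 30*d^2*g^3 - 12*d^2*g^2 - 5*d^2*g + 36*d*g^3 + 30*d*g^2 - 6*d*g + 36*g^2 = (d - 6)*(d - 6*g)*(d*g + 1)*(d*g + g)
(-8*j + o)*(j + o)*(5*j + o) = -40*j^3 - 43*j^2*o - 2*j*o^2 + o^3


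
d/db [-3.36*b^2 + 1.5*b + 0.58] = 1.5 - 6.72*b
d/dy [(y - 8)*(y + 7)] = 2*y - 1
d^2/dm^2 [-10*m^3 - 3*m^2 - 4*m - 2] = -60*m - 6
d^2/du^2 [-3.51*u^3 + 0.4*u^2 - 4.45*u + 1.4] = 0.8 - 21.06*u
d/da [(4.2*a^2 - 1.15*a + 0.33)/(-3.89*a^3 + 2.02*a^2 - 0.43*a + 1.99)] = (16.338*a^4 - 8.947*a^3 + 4.3681*a^2 + 15.3828*a - 2.1466)/(15.1321*a^6 - 15.7156*a^5 + 7.4258*a^4 - 17.2194*a^3 + 8.2245*a^2 - 1.7114*a + 3.9601)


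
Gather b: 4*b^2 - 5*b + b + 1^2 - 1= 4*b^2 - 4*b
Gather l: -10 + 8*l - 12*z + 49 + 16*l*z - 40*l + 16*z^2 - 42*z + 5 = l*(16*z - 32) + 16*z^2 - 54*z + 44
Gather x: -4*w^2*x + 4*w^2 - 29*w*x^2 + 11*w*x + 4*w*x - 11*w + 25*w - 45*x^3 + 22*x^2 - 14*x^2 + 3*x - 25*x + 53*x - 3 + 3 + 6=4*w^2 + 14*w - 45*x^3 + x^2*(8 - 29*w) + x*(-4*w^2 + 15*w + 31) + 6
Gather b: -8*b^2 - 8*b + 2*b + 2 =-8*b^2 - 6*b + 2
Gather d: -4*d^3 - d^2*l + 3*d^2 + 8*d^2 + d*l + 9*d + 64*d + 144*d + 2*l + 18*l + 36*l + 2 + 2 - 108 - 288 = -4*d^3 + d^2*(11 - l) + d*(l + 217) + 56*l - 392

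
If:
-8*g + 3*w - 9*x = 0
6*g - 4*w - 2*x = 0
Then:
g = -3*x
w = -5*x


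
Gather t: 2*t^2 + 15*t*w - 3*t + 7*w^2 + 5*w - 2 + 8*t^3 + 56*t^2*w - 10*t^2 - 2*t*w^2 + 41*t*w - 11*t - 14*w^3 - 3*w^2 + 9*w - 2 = 8*t^3 + t^2*(56*w - 8) + t*(-2*w^2 + 56*w - 14) - 14*w^3 + 4*w^2 + 14*w - 4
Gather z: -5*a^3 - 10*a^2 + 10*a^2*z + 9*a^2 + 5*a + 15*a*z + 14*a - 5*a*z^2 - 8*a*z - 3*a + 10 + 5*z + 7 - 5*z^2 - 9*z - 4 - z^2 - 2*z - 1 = -5*a^3 - a^2 + 16*a + z^2*(-5*a - 6) + z*(10*a^2 + 7*a - 6) + 12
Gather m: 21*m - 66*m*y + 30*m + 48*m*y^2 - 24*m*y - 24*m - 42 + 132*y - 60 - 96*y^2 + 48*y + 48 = m*(48*y^2 - 90*y + 27) - 96*y^2 + 180*y - 54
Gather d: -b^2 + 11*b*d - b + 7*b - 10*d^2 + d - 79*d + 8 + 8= -b^2 + 6*b - 10*d^2 + d*(11*b - 78) + 16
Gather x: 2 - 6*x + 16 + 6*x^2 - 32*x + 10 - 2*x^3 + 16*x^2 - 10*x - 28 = -2*x^3 + 22*x^2 - 48*x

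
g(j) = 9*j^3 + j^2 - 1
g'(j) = 27*j^2 + 2*j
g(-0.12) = -1.00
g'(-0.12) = 0.15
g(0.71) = 2.73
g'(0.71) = 15.03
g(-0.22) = -1.05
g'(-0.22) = 0.87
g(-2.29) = -103.84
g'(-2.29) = 137.01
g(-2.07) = -76.54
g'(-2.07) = 111.55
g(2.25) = 106.58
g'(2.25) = 141.19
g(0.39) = -0.31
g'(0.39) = 4.89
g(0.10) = -0.98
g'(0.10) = 0.47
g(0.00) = -1.00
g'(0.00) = 0.00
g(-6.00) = -1909.00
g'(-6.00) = 960.00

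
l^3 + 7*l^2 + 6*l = l*(l + 1)*(l + 6)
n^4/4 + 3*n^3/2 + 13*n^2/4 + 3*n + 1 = (n/2 + 1/2)*(n/2 + 1)*(n + 1)*(n + 2)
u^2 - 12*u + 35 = (u - 7)*(u - 5)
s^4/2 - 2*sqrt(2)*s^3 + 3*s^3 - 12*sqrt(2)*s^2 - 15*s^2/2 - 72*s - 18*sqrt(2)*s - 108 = (s/2 + sqrt(2))*(s + 3)^2*(s - 6*sqrt(2))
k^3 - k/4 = k*(k - 1/2)*(k + 1/2)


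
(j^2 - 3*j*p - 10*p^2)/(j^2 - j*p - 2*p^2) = (-j^2 + 3*j*p + 10*p^2)/(-j^2 + j*p + 2*p^2)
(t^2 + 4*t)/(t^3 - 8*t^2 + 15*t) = (t + 4)/(t^2 - 8*t + 15)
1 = 1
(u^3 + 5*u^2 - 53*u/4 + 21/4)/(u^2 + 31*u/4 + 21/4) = (4*u^2 - 8*u + 3)/(4*u + 3)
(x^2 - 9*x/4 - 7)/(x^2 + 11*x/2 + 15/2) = (4*x^2 - 9*x - 28)/(2*(2*x^2 + 11*x + 15))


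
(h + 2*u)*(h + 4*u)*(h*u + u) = h^3*u + 6*h^2*u^2 + h^2*u + 8*h*u^3 + 6*h*u^2 + 8*u^3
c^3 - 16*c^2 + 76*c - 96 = (c - 8)*(c - 6)*(c - 2)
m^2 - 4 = (m - 2)*(m + 2)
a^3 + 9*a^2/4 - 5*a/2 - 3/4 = (a - 1)*(a + 1/4)*(a + 3)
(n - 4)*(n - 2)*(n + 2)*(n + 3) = n^4 - n^3 - 16*n^2 + 4*n + 48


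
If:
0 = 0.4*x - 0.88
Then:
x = 2.20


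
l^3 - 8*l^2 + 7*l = l*(l - 7)*(l - 1)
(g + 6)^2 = g^2 + 12*g + 36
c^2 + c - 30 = (c - 5)*(c + 6)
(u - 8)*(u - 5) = u^2 - 13*u + 40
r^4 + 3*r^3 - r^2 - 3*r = r*(r - 1)*(r + 1)*(r + 3)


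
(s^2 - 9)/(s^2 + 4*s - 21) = (s + 3)/(s + 7)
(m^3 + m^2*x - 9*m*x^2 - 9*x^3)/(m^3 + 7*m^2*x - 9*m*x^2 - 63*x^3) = (m + x)/(m + 7*x)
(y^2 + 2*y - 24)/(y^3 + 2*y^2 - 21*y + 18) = (y - 4)/(y^2 - 4*y + 3)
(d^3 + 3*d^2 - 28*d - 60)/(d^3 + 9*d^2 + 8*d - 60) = (d^2 - 3*d - 10)/(d^2 + 3*d - 10)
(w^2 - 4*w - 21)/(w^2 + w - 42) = (w^2 - 4*w - 21)/(w^2 + w - 42)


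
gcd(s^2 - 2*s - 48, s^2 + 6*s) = s + 6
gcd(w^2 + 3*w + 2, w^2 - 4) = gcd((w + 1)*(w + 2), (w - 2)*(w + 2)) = w + 2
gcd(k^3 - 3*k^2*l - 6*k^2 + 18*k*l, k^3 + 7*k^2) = k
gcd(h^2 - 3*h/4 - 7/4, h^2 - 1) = h + 1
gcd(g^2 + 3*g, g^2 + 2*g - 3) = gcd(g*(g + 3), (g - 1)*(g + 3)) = g + 3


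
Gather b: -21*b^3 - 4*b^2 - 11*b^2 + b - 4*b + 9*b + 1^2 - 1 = -21*b^3 - 15*b^2 + 6*b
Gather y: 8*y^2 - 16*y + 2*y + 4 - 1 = 8*y^2 - 14*y + 3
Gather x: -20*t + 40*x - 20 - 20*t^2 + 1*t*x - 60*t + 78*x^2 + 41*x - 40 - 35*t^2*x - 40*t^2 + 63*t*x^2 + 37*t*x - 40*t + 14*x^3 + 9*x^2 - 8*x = -60*t^2 - 120*t + 14*x^3 + x^2*(63*t + 87) + x*(-35*t^2 + 38*t + 73) - 60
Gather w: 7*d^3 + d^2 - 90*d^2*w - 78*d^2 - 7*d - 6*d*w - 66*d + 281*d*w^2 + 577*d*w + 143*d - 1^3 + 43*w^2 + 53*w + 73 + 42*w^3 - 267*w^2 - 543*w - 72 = 7*d^3 - 77*d^2 + 70*d + 42*w^3 + w^2*(281*d - 224) + w*(-90*d^2 + 571*d - 490)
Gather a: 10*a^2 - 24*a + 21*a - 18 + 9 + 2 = 10*a^2 - 3*a - 7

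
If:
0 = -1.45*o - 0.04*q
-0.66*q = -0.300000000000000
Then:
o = -0.01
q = 0.45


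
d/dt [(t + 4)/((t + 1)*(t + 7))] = (-t^2 - 8*t - 25)/(t^4 + 16*t^3 + 78*t^2 + 112*t + 49)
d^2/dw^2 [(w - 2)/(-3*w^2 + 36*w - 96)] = 2*(-4*(w - 6)^2*(w - 2) + (3*w - 14)*(w^2 - 12*w + 32))/(3*(w^2 - 12*w + 32)^3)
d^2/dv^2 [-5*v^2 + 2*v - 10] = -10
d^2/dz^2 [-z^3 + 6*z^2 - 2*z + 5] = 12 - 6*z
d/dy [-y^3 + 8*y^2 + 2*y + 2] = -3*y^2 + 16*y + 2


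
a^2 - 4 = (a - 2)*(a + 2)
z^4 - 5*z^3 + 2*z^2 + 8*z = z*(z - 4)*(z - 2)*(z + 1)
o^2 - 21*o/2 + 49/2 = (o - 7)*(o - 7/2)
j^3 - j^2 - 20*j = j*(j - 5)*(j + 4)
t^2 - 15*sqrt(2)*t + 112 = (t - 8*sqrt(2))*(t - 7*sqrt(2))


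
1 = 1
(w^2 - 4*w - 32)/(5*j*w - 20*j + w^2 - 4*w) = (w^2 - 4*w - 32)/(5*j*w - 20*j + w^2 - 4*w)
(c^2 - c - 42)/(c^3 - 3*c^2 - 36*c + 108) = (c - 7)/(c^2 - 9*c + 18)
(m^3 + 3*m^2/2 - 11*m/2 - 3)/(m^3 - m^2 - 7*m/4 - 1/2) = 2*(m + 3)/(2*m + 1)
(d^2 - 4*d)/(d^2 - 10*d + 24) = d/(d - 6)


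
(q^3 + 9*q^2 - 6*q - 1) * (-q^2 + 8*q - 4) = -q^5 - q^4 + 74*q^3 - 83*q^2 + 16*q + 4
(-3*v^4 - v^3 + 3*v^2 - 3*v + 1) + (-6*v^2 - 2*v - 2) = -3*v^4 - v^3 - 3*v^2 - 5*v - 1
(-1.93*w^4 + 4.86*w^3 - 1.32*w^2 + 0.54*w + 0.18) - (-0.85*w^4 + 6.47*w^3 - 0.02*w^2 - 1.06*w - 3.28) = -1.08*w^4 - 1.61*w^3 - 1.3*w^2 + 1.6*w + 3.46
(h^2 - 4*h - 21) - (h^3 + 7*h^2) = -h^3 - 6*h^2 - 4*h - 21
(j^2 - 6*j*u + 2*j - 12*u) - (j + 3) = j^2 - 6*j*u + j - 12*u - 3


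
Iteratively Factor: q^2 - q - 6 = (q + 2)*(q - 3)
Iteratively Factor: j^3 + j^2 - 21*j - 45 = (j - 5)*(j^2 + 6*j + 9) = (j - 5)*(j + 3)*(j + 3)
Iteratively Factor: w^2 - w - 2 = (w + 1)*(w - 2)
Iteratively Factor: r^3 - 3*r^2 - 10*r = (r - 5)*(r^2 + 2*r) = (r - 5)*(r + 2)*(r)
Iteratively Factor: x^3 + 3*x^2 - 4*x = (x + 4)*(x^2 - x) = x*(x + 4)*(x - 1)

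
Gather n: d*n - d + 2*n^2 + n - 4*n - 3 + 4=-d + 2*n^2 + n*(d - 3) + 1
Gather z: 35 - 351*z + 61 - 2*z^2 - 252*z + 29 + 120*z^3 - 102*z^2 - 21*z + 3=120*z^3 - 104*z^2 - 624*z + 128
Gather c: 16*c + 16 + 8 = 16*c + 24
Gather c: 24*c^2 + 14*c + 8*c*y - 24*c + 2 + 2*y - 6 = 24*c^2 + c*(8*y - 10) + 2*y - 4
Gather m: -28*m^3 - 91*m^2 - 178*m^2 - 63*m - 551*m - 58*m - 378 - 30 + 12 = -28*m^3 - 269*m^2 - 672*m - 396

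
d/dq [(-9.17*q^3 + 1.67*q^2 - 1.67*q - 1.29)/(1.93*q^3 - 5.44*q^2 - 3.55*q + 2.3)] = (46.6617*q^4 + 71.5532*q^3 - 70.8172*q^2 - 6.3532*q - 8.4205)/(3.7249*q^6 - 20.9984*q^5 + 15.8906*q^4 + 47.502*q^3 - 12.4215*q^2 - 16.33*q + 5.29)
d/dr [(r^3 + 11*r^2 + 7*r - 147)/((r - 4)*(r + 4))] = (r^4 - 55*r^2 - 58*r - 112)/(r^4 - 32*r^2 + 256)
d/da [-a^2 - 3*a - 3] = -2*a - 3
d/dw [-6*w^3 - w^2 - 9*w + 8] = -18*w^2 - 2*w - 9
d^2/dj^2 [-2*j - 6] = 0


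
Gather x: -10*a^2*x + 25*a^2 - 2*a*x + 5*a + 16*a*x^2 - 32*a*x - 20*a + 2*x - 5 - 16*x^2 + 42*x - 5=25*a^2 - 15*a + x^2*(16*a - 16) + x*(-10*a^2 - 34*a + 44) - 10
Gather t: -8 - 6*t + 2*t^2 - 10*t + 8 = 2*t^2 - 16*t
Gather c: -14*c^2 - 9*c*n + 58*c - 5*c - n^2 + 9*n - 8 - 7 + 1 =-14*c^2 + c*(53 - 9*n) - n^2 + 9*n - 14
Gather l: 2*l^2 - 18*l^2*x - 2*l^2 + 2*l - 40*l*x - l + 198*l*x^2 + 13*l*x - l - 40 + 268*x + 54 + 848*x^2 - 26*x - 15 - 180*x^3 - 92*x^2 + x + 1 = -18*l^2*x + l*(198*x^2 - 27*x) - 180*x^3 + 756*x^2 + 243*x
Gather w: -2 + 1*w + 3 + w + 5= 2*w + 6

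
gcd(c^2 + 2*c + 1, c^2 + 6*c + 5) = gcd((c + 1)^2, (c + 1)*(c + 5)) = c + 1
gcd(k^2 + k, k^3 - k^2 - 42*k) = k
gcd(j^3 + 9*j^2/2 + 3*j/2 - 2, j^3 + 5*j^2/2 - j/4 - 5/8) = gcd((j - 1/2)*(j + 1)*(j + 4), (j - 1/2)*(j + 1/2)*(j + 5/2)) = j - 1/2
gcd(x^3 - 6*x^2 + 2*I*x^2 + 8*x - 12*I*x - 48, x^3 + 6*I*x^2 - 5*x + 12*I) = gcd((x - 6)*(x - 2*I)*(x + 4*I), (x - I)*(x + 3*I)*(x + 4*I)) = x + 4*I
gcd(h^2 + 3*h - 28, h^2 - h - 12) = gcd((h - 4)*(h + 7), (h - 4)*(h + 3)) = h - 4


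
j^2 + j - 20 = (j - 4)*(j + 5)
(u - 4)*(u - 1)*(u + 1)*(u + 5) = u^4 + u^3 - 21*u^2 - u + 20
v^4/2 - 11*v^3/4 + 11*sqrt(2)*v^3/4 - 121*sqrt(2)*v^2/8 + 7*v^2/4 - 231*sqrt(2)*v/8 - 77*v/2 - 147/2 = (v/2 + sqrt(2))*(v - 7)*(v + 3/2)*(v + 7*sqrt(2)/2)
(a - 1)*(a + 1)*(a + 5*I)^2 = a^4 + 10*I*a^3 - 26*a^2 - 10*I*a + 25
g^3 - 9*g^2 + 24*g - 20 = (g - 5)*(g - 2)^2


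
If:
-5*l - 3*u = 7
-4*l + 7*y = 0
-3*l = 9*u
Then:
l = -7/4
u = 7/12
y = -1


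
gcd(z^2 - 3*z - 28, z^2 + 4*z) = z + 4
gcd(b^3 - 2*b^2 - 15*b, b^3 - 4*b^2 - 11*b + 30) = b^2 - 2*b - 15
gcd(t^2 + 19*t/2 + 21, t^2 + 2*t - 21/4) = t + 7/2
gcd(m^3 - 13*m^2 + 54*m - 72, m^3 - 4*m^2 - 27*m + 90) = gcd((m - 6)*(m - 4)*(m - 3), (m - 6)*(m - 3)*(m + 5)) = m^2 - 9*m + 18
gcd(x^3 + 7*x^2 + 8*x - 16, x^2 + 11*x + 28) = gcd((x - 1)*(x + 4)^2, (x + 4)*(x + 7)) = x + 4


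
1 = 1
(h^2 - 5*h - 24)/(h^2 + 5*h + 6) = (h - 8)/(h + 2)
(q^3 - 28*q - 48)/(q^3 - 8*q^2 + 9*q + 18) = (q^2 + 6*q + 8)/(q^2 - 2*q - 3)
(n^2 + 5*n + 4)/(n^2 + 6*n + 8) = (n + 1)/(n + 2)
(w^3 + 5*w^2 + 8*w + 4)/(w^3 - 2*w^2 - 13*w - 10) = (w + 2)/(w - 5)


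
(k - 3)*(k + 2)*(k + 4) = k^3 + 3*k^2 - 10*k - 24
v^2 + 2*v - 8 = (v - 2)*(v + 4)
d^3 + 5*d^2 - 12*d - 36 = (d - 3)*(d + 2)*(d + 6)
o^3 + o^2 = o^2*(o + 1)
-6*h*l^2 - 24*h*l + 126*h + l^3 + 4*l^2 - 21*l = (-6*h + l)*(l - 3)*(l + 7)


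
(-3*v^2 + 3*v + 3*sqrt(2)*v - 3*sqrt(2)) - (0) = -3*v^2 + 3*v + 3*sqrt(2)*v - 3*sqrt(2)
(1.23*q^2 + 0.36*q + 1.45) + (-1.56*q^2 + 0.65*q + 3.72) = -0.33*q^2 + 1.01*q + 5.17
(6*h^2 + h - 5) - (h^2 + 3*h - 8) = 5*h^2 - 2*h + 3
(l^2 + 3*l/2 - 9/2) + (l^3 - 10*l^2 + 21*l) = l^3 - 9*l^2 + 45*l/2 - 9/2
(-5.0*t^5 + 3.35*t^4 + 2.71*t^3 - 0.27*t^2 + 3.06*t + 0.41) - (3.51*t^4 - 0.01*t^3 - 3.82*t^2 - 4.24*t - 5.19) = -5.0*t^5 - 0.16*t^4 + 2.72*t^3 + 3.55*t^2 + 7.3*t + 5.6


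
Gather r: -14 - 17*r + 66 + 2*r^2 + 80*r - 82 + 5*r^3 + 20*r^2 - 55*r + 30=5*r^3 + 22*r^2 + 8*r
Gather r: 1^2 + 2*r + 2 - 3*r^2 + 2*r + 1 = -3*r^2 + 4*r + 4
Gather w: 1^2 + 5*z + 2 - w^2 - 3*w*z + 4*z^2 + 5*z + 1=-w^2 - 3*w*z + 4*z^2 + 10*z + 4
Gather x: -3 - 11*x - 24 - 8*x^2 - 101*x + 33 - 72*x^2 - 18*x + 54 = -80*x^2 - 130*x + 60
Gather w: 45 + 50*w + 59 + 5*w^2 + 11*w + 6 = 5*w^2 + 61*w + 110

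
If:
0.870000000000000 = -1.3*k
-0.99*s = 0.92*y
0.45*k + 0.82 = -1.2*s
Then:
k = -0.67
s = -0.43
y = 0.47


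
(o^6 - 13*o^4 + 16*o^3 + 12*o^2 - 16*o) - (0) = o^6 - 13*o^4 + 16*o^3 + 12*o^2 - 16*o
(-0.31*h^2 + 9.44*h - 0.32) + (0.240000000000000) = -0.31*h^2 + 9.44*h - 0.08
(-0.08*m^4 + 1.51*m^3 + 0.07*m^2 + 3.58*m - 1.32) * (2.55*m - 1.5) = -0.204*m^5 + 3.9705*m^4 - 2.0865*m^3 + 9.024*m^2 - 8.736*m + 1.98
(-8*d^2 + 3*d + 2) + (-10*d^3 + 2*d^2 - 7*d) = -10*d^3 - 6*d^2 - 4*d + 2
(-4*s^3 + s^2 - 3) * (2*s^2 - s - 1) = -8*s^5 + 6*s^4 + 3*s^3 - 7*s^2 + 3*s + 3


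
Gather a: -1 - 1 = -2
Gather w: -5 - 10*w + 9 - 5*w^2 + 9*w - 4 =-5*w^2 - w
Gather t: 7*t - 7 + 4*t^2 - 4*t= 4*t^2 + 3*t - 7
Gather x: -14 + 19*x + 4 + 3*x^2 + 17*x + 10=3*x^2 + 36*x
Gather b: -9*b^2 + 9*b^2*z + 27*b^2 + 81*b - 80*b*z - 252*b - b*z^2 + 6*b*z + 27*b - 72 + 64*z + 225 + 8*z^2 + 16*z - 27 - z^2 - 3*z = b^2*(9*z + 18) + b*(-z^2 - 74*z - 144) + 7*z^2 + 77*z + 126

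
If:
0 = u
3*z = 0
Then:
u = 0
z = 0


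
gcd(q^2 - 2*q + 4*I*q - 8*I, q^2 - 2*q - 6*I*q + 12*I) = q - 2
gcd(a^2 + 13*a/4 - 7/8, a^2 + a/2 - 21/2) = a + 7/2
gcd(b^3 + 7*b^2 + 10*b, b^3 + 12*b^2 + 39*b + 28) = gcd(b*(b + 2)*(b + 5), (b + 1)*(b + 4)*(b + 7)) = 1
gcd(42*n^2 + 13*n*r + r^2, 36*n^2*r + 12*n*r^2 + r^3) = 6*n + r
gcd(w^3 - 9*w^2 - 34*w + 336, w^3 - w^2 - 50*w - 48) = w^2 - 2*w - 48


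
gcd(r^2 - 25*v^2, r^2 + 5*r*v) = r + 5*v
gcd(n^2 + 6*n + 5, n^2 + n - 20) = n + 5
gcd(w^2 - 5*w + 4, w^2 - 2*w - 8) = w - 4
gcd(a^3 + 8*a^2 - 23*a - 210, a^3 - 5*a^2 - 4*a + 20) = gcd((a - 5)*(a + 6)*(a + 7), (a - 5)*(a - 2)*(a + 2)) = a - 5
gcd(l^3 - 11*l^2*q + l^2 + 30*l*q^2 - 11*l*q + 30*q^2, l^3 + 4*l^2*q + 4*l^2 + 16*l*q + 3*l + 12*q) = l + 1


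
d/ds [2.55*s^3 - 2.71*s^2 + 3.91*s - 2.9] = 7.65*s^2 - 5.42*s + 3.91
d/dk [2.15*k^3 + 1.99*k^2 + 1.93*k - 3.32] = 6.45*k^2 + 3.98*k + 1.93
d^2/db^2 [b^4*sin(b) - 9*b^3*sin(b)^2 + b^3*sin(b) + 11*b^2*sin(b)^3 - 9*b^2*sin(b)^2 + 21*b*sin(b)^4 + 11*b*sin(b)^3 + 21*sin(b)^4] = -b^4*sin(b) + 36*b^3*sin(b)^2 - b^3*sin(b) + 8*b^3*cos(b) - 18*b^3 - 99*b^2*sin(b)^3 + 36*b^2*sin(b)^2 - 108*b^2*sin(b)*cos(b) + 78*b^2*sin(b) + 6*b^2*cos(b) - 18*b^2 - 336*b*sin(b)^4 - 99*b*sin(b)^3 + 132*b*sin(b)^2*cos(b) + 198*b*sin(b)^2 - 72*b*sin(b)*cos(b) + 72*b*sin(b) - 336*sin(b)^4 + 168*sin(b)^3*cos(b) + 22*sin(b)^3 + 66*sin(b)^2*cos(b) + 234*sin(b)^2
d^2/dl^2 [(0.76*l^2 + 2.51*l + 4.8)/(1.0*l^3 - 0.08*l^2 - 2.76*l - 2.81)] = (1.52*l^6 + 15.06*l^5 + 68.9808*l^4 + 37.306112*l^3 + 4.30843200000001*l^2 + 83.901552*l + 44.03984)/(1.0*l^9 - 0.24*l^8 - 8.2608*l^7 - 7.105712*l^6 + 24.148608*l^5 + 44.651424*l^4 - 1.05896399999999*l^3 - 66.111432*l^2 - 65.379708*l - 22.188041)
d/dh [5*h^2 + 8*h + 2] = 10*h + 8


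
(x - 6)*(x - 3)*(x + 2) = x^3 - 7*x^2 + 36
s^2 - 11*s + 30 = (s - 6)*(s - 5)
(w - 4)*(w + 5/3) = w^2 - 7*w/3 - 20/3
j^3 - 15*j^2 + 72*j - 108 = (j - 6)^2*(j - 3)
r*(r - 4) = r^2 - 4*r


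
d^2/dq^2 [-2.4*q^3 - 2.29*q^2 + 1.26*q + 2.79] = -14.4*q - 4.58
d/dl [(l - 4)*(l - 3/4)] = 2*l - 19/4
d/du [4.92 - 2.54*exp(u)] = -2.54*exp(u)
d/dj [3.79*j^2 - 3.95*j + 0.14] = 7.58*j - 3.95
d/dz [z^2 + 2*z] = 2*z + 2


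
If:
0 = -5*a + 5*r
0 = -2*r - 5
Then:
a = -5/2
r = -5/2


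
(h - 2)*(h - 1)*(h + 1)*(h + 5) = h^4 + 3*h^3 - 11*h^2 - 3*h + 10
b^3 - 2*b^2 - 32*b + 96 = (b - 4)^2*(b + 6)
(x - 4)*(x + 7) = x^2 + 3*x - 28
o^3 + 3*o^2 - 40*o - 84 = (o - 6)*(o + 2)*(o + 7)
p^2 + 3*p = p*(p + 3)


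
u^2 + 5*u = u*(u + 5)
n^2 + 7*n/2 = n*(n + 7/2)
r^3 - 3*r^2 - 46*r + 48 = (r - 8)*(r - 1)*(r + 6)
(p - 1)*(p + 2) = p^2 + p - 2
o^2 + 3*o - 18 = (o - 3)*(o + 6)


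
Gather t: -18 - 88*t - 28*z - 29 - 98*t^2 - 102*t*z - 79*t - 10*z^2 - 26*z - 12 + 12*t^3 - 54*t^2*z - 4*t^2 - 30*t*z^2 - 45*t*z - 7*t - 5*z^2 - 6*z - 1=12*t^3 + t^2*(-54*z - 102) + t*(-30*z^2 - 147*z - 174) - 15*z^2 - 60*z - 60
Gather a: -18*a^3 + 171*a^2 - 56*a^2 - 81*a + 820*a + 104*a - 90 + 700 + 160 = -18*a^3 + 115*a^2 + 843*a + 770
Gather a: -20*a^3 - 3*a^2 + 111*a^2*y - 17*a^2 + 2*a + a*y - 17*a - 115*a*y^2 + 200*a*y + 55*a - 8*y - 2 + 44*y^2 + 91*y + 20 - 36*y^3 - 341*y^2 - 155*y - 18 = -20*a^3 + a^2*(111*y - 20) + a*(-115*y^2 + 201*y + 40) - 36*y^3 - 297*y^2 - 72*y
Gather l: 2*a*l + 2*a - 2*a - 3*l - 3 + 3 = l*(2*a - 3)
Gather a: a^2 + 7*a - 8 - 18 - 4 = a^2 + 7*a - 30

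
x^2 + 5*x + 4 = (x + 1)*(x + 4)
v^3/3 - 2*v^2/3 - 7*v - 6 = (v/3 + 1/3)*(v - 6)*(v + 3)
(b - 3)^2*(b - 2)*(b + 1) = b^4 - 7*b^3 + 13*b^2 + 3*b - 18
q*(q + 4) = q^2 + 4*q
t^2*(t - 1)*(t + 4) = t^4 + 3*t^3 - 4*t^2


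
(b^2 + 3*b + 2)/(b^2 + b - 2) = (b + 1)/(b - 1)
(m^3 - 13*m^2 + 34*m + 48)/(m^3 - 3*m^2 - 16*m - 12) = (m - 8)/(m + 2)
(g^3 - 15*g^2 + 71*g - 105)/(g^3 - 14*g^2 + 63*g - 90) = (g - 7)/(g - 6)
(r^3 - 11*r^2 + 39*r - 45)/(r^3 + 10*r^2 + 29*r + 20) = (r^3 - 11*r^2 + 39*r - 45)/(r^3 + 10*r^2 + 29*r + 20)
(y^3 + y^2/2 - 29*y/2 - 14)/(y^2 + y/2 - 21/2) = (y^2 - 3*y - 4)/(y - 3)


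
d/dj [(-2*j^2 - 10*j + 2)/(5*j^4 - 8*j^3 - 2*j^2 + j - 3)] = 2*(10*j^5 + 67*j^4 - 100*j^3 + 13*j^2 + 10*j + 14)/(25*j^8 - 80*j^7 + 44*j^6 + 42*j^5 - 42*j^4 + 44*j^3 + 13*j^2 - 6*j + 9)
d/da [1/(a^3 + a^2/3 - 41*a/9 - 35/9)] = 9*(-27*a^2 - 6*a + 41)/(9*a^3 + 3*a^2 - 41*a - 35)^2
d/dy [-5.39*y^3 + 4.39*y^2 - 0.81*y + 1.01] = -16.17*y^2 + 8.78*y - 0.81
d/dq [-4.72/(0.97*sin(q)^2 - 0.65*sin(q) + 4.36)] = (9.1568*sin(q) - 3.068)*cos(q)/(0.97*sin(q)^2 - 0.65*sin(q) + 4.36)^2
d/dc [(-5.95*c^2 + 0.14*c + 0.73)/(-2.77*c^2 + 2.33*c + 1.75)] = (-13.4757*c^2 - 16.7808*c - 1.4559)/(7.6729*c^4 - 12.9082*c^3 - 4.2661*c^2 + 8.155*c + 3.0625)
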